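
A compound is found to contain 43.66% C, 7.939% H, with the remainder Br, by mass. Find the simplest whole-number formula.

C6H13Br

Assume 100 g: 43.66 g C, 7.939 g H, 48.401 g Br.
C: 43.66 g ÷ 12.01 g/mol = 3.635 mol
H: 7.939 g ÷ 1.008 g/mol = 7.876 mol
Br: 48.401 g ÷ 79.90 g/mol = 0.6058 mol
Ratios (÷ 0.6058): C 6.001, H 13.002, Br 1.000
≈ 6:13:1 → C6H13Br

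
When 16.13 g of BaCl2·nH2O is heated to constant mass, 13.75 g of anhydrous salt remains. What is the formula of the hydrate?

Mass of water lost = 16.13 − 13.75 = 2.38 g → 2.38 / 18.02 = 0.1321 mol H2O
Molar mass of BaCl2 = 208.23 g/mol → mol BaCl2 = 13.75 / 208.23 = 0.06603
n = 0.1321 / 0.06603 = 2.00 ≈ 2 → BaCl2·2H2O

BaCl2·2H2O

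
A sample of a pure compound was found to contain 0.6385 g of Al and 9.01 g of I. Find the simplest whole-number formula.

AlI3

Al: 0.6385 g ÷ 26.98 g/mol = 0.02367 mol
I: 9.01 g ÷ 126.90 g/mol = 0.071 mol
Smallest is Al at 0.02367 mol; normalising gives Al 1.000, I 3.000
≈ 1:3 → AlI3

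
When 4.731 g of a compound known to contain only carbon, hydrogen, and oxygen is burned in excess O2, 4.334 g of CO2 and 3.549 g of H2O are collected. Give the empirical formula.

CH4O2

mol C = 4.334 / 44.01 = 0.09848; mass C = 0.09848 × 12.01 = 1.183 g
mol H = 2 × (3.549 / 18.02) = 0.3939; mass H = 0.3939 × 1.008 = 0.3970 g
mass O = 4.731 − (1.580) = 3.151 g → mol O = 0.1970
Divide by the smallest (0.09848 mol C): C 1.000, H 4.000, O 2.000
→ CH4O2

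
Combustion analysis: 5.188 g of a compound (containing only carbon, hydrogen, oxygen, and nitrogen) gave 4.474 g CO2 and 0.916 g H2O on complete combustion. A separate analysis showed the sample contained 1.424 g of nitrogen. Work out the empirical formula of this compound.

mol C = 4.474 / 44.01 = 0.1017; mass C = 0.1017 × 12.01 = 1.221 g
mol H = 2 × (0.916 / 18.02) = 0.1017; mass H = 0.1017 × 1.008 = 0.1025 g
mol N = 1.424 / 14.01 = 0.1016
mass O = 5.188 − (2.747) = 2.441 g → mol O = 0.1525
Divide by the smallest (0.1016 mol N): C 1.000, H 1.000, N 1.000, O 1.501
Scaling by 2: C 2.00, H 2.00, N 2.00, O 3.00 → C2H2N2O3

C2H2N2O3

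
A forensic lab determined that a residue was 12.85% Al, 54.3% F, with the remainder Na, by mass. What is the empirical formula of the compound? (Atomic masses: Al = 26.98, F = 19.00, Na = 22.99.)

Assume 100 g: 12.85 g Al, 54.3 g F, 32.85 g Na.
Al: 12.85 g ÷ 26.98 g/mol = 0.4763 mol
F: 54.3 g ÷ 19.00 g/mol = 2.858 mol
Na: 32.85 g ÷ 22.99 g/mol = 1.429 mol
Ratios (÷ 0.4763): Al 1.000, F 6.000, Na 3.000
→ AlF6Na3

AlF6Na3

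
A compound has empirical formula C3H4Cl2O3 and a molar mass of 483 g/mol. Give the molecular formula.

C9H12Cl6O9

Empirical-formula mass = 158.96 g/mol
n = 483 / 158.96 = 3.04 ≈ 3
Molecular formula = (C3H4Cl2O3)3 = C9H12Cl6O9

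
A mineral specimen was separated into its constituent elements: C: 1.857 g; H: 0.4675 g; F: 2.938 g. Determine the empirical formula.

Moles — C: 1.857 / 12.01 = 0.1546 mol; H: 0.4675 / 1.008 = 0.4638 mol; F: 2.938 / 19.00 = 0.1546 mol
Divide by the smallest (0.1546 mol C): C 1.000, H 3.000, F 1.000
≈ 1:3:1 → CH3F

CH3F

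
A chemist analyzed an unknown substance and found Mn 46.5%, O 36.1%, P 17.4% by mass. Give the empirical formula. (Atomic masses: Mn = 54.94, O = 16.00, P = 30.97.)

Mn3O8P2

Assume 100 g: 46.5 g Mn, 36.1 g O, 17.4 g P.
Mn: 46.5 g ÷ 54.94 g/mol = 0.8464 mol
O: 36.1 g ÷ 16.00 g/mol = 2.256 mol
P: 17.4 g ÷ 30.97 g/mol = 0.5618 mol
Ratios (÷ 0.5618): Mn 1.506, O 4.016, P 1.000
×2: Mn 3.01, O 8.03, P 2.00 → Mn3O8P2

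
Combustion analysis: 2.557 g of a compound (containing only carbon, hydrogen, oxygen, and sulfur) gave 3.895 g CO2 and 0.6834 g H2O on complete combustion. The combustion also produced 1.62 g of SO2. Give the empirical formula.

mol C = 3.895 / 44.01 = 0.08850; mass C = 0.08850 × 12.01 = 1.063 g
mol H = 2 × (0.6834 / 18.02) = 0.07585; mass H = 0.07585 × 1.008 = 0.07646 g
mol S = 1.62 / 64.07 = 0.02528; mass S = 0.8109 g
mass O = 2.557 − (1.950) = 0.6067 g → mol O = 0.03792
Divide by the smallest (0.02528 mol S): C 3.500, H 3.000, O 1.500, S 1.000
×2: C 7.00, H 6.00, O 3.00, S 2.00 → C7H6O3S2

C7H6O3S2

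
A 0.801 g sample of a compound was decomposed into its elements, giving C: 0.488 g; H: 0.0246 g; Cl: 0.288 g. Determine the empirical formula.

C5H3Cl

Moles — C: 0.488 / 12.01 = 0.04063 mol; H: 0.0246 / 1.008 = 0.0244 mol; Cl: 0.288 / 35.45 = 0.008124 mol
Smallest is Cl at 0.008124 mol; normalising gives C 5.002, H 3.004, Cl 1.000
→ C5H3Cl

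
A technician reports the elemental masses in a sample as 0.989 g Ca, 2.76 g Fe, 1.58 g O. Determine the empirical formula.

Moles — Ca: 0.989 / 40.08 = 0.02468 mol; Fe: 2.76 / 55.85 = 0.04942 mol; O: 1.58 / 16.00 = 0.09875 mol
Ratios (÷ 0.02468): Ca 1.000, Fe 2.003, O 4.002
Ratio ≈ 1:2:4, so the empirical formula is CaFe2O4

CaFe2O4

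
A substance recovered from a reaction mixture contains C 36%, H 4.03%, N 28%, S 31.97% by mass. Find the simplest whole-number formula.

C3H4N2S

Assume 100 g: 36 g C, 4.03 g H, 28 g N, 31.97 g S.
n(C) = 36/12.01 = 2.998, n(H) = 4.03/1.008 = 3.998, n(N) = 28/14.01 = 1.999, n(S) = 31.97/32.07 = 0.9969
Divide by the smallest (0.9969 mol S): C 3.007, H 4.011, N 2.005, S 1.000
Ratio ≈ 3:4:2:1, so the empirical formula is C3H4N2S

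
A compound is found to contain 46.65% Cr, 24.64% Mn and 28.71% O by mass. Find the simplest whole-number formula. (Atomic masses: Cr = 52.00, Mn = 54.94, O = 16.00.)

Assume 100 g: 46.65 g Cr, 24.64 g Mn, 28.71 g O.
n(Cr) = 46.65/52.00 = 0.8971, n(Mn) = 24.64/54.94 = 0.4485, n(O) = 28.71/16.00 = 1.794
Smallest is Mn at 0.4485 mol; normalising gives Cr 2.000, Mn 1.000, O 4.001
Ratio ≈ 2:1:4, so the empirical formula is Cr2MnO4

Cr2MnO4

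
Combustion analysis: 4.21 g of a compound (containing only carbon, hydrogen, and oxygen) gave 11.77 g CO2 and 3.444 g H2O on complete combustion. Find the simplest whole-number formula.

mol C = 11.77 / 44.01 = 0.2674; mass C = 0.2674 × 12.01 = 3.212 g
mol H = 2 × (3.444 / 18.02) = 0.3822; mass H = 0.3822 × 1.008 = 0.3853 g
mass O = 4.21 − (3.597) = 0.6128 g → mol O = 0.03830
Smallest is O at 0.0383 mol; normalising gives C 6.983, H 9.981, O 1.000
≈ 7:10:1 → C7H10O

C7H10O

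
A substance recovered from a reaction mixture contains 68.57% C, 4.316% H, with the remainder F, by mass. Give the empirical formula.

Assume 100 g: 68.57 g C, 4.316 g H, 27.114 g F.
C: 68.57 g ÷ 12.01 g/mol = 5.709 mol
H: 4.316 g ÷ 1.008 g/mol = 4.282 mol
F: 27.114 g ÷ 19.00 g/mol = 1.427 mol
Ratios (÷ 1.427): C 4.001, H 3.000, F 1.000
Ratio ≈ 4:3:1, so the empirical formula is C4H3F

C4H3F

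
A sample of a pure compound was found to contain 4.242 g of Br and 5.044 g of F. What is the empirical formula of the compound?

Br: 4.242 g ÷ 79.90 g/mol = 0.05309 mol
F: 5.044 g ÷ 19.00 g/mol = 0.2655 mol
Divide by the smallest (0.05309 mol Br): Br 1.000, F 5.000
≈ 1:5 → BrF5

BrF5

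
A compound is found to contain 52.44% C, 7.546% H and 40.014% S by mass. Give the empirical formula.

C7H12S2

Assume 100 g: 52.44 g C, 7.546 g H, 40.014 g S.
Moles — C: 52.44 / 12.01 = 4.366 mol; H: 7.546 / 1.008 = 7.486 mol; S: 40.014 / 32.07 = 1.248 mol
Smallest is S at 1.248 mol; normalising gives C 3.500, H 6.000, S 1.000
Multiply by 2: C 7.00, H 12.00, S 2.00 → C7H12S2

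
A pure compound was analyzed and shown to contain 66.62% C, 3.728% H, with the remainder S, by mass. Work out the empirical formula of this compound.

Assume 100 g: 66.62 g C, 3.728 g H, 29.652 g S.
n(C) = 66.62/12.01 = 5.547, n(H) = 3.728/1.008 = 3.698, n(S) = 29.652/32.07 = 0.9246
Divide by the smallest (0.9246 mol S): C 5.999, H 4.000, S 1.000
→ C6H4S

C6H4S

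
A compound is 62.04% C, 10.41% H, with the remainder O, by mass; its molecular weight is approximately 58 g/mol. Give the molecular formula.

C3H6O

Assume 100 g: 62.04 g C, 10.41 g H, 27.55 g O.
n(C) = 62.04/12.01 = 5.166, n(H) = 10.41/1.008 = 10.33, n(O) = 27.55/16.00 = 1.722
Smallest is O at 1.722 mol; normalising gives C 3.000, H 5.998, O 1.000
Ratio ≈ 3:6:1, so the empirical formula is C3H6O
Empirical-formula mass = 58.08 g/mol
n = 58 / 58.08 = 1.00 ≈ 1
Molecular formula = empirical formula = C3H6O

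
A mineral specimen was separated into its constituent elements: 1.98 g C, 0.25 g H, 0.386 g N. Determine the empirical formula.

C6H9N

C: 1.98 g ÷ 12.01 g/mol = 0.1649 mol
H: 0.25 g ÷ 1.008 g/mol = 0.248 mol
N: 0.386 g ÷ 14.01 g/mol = 0.02755 mol
Smallest is N at 0.02755 mol; normalising gives C 5.984, H 9.002, N 1.000
Ratio ≈ 6:9:1, so the empirical formula is C6H9N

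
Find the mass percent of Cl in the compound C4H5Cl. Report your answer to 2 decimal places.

Molar mass = 4(12.01) + 5(1.008) + 1(35.45) = 88.530 g/mol
Mass of Cl per mole = 1 × 35.45 = 35.450 g
% Cl = 35.450 / 88.530 × 100 = 40.04%

40.04%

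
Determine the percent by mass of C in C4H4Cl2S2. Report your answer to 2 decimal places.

Molar mass = 4(12.01) + 4(1.008) + 2(35.45) + 2(32.07) = 187.112 g/mol
Mass of C per mole = 4 × 12.01 = 48.040 g
% C = 48.040 / 187.112 × 100 = 25.67%

25.67%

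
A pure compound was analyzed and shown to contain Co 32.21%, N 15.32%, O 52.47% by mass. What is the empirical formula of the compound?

Assume 100 g: 32.21 g Co, 15.32 g N, 52.47 g O.
n(Co) = 32.21/58.93 = 0.5466, n(N) = 15.32/14.01 = 1.094, n(O) = 52.47/16.00 = 3.279
Smallest is Co at 0.5466 mol; normalising gives Co 1.000, N 2.001, O 6.000
≈ 1:2:6 → CoN2O6

CoN2O6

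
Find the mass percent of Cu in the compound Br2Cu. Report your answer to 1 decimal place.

28.5%

Molar mass = 2(79.90) + 1(63.55) = 223.350 g/mol
Mass of Cu per mole = 1 × 63.55 = 63.550 g
% Cu = 63.550 / 223.350 × 100 = 28.5%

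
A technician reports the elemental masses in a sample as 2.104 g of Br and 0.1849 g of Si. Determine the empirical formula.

Br4Si

Br: 2.104 g ÷ 79.90 g/mol = 0.02633 mol
Si: 0.1849 g ÷ 28.09 g/mol = 0.006582 mol
Smallest is Si at 0.006582 mol; normalising gives Br 4.000, Si 1.000
Ratio ≈ 4:1, so the empirical formula is Br4Si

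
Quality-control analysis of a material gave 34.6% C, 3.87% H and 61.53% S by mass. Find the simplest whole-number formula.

C3H4S2

Assume 100 g: 34.6 g C, 3.87 g H, 61.53 g S.
C: 34.6 g ÷ 12.01 g/mol = 2.881 mol
H: 3.87 g ÷ 1.008 g/mol = 3.839 mol
S: 61.53 g ÷ 32.07 g/mol = 1.919 mol
Divide by the smallest (1.919 mol S): C 1.502, H 2.001, S 1.000
×2: C 3.00, H 4.00, S 2.00 → C3H4S2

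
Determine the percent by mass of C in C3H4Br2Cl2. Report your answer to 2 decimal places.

13.31%

Molar mass = 3(12.01) + 4(1.008) + 2(79.90) + 2(35.45) = 270.762 g/mol
Mass of C per mole = 3 × 12.01 = 36.030 g
% C = 36.030 / 270.762 × 100 = 13.31%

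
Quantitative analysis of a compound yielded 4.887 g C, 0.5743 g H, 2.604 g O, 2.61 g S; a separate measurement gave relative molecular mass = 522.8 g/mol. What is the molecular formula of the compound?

C20H28O8S4

n(C) = 4.887/12.01 = 0.4069, n(H) = 0.5743/1.008 = 0.5697, n(O) = 2.604/16.00 = 0.1628, n(S) = 2.61/32.07 = 0.08138
Smallest is S at 0.08138 mol; normalising gives C 5.000, H 7.001, O 2.000, S 1.000
→ C5H7O2S
Empirical-formula mass = 131.18 g/mol
n = 522.8 / 131.18 = 3.99 ≈ 4
Molecular formula = (C5H7O2S)×4 = C20H28O8S4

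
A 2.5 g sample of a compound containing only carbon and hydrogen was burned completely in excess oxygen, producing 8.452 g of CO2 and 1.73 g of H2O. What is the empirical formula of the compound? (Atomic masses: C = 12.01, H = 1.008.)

mol C = 8.452 / 44.01 = 0.1920; mass C = 0.1920 × 12.01 = 2.306 g
mol H = 2 × (1.73 / 18.02) = 0.1920; mass H = 0.1920 × 1.008 = 0.1935 g
Divide by the smallest (0.192 mol H): C 1.000, H 1.000
≈ 1:1 → CH

CH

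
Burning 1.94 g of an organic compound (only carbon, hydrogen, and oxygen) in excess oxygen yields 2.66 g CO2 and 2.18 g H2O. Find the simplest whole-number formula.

mol C = 2.66 / 44.01 = 0.06044; mass C = 0.06044 × 12.01 = 0.7259 g
mol H = 2 × (2.18 / 18.02) = 0.2420; mass H = 0.2420 × 1.008 = 0.2439 g
mass O = 1.94 − (0.9698) = 0.9702 g → mol O = 0.06064
Smallest is C at 0.06044 mol; normalising gives C 1.000, H 4.003, O 1.003
Ratio ≈ 1:4:1, so the empirical formula is CH4O

CH4O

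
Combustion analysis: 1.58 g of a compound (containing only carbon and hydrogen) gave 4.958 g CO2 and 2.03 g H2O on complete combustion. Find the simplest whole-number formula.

mol C = 4.958 / 44.01 = 0.1127; mass C = 0.1127 × 12.01 = 1.353 g
mol H = 2 × (2.03 / 18.02) = 0.2253; mass H = 0.2253 × 1.008 = 0.2271 g
Divide by the smallest (0.1127 mol C): C 1.000, H 2.000
→ CH2

CH2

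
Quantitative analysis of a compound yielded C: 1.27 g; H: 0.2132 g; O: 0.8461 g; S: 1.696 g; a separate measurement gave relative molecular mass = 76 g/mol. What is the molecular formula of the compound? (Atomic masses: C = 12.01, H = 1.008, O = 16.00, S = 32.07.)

n(C) = 1.27/12.01 = 0.1057, n(H) = 0.2132/1.008 = 0.2115, n(O) = 0.8461/16.00 = 0.05288, n(S) = 1.696/32.07 = 0.05288
Smallest is O at 0.05288 mol; normalising gives C 2.000, H 4.000, O 1.000, S 1.000
Ratio ≈ 2:4:1:1, so the empirical formula is C2H4OS
Empirical-formula mass = 76.12 g/mol
n = 76 / 76.12 = 1.00 ≈ 1
Molecular formula = empirical formula = C2H4OS

C2H4OS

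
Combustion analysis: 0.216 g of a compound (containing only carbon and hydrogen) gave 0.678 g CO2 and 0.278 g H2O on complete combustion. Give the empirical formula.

mol C = 0.678 / 44.01 = 0.01541; mass C = 0.01541 × 12.01 = 0.1850 g
mol H = 2 × (0.278 / 18.02) = 0.03085; mass H = 0.03085 × 1.008 = 0.03110 g
Smallest is C at 0.01541 mol; normalising gives C 1.000, H 2.003
≈ 1:2 → CH2

CH2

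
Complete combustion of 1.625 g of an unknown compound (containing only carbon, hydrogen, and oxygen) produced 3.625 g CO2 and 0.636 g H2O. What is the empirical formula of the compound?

C7H6O3

mol C = 3.625 / 44.01 = 0.08237; mass C = 0.08237 × 12.01 = 0.9892 g
mol H = 2 × (0.636 / 18.02) = 0.07059; mass H = 0.07059 × 1.008 = 0.07115 g
mass O = 1.625 − (1.060) = 0.5646 g → mol O = 0.03529
Divide by the smallest (0.03529 mol O): C 2.334, H 2.000, O 1.000
Scaling by 3: C 7.00, H 6.00, O 3.00 → C7H6O3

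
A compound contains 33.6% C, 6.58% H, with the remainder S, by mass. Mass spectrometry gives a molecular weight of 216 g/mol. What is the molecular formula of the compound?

Assume 100 g: 33.6 g C, 6.58 g H, 59.82 g S.
Moles — C: 33.6 / 12.01 = 2.798 mol; H: 6.58 / 1.008 = 6.528 mol; S: 59.82 / 32.07 = 1.865 mol
Ratios (÷ 1.865): C 1.500, H 3.500, S 1.000
Scaling by 2: C 3.00, H 7.00, S 2.00 → C3H7S2
Empirical-formula mass = 107.23 g/mol
n = 216 / 107.23 = 2.01 ≈ 2
Molecular formula = (C3H7S2)×2 = C6H14S4

C6H14S4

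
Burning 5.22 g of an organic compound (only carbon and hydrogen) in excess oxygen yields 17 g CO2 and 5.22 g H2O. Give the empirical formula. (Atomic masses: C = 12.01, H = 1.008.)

C2H3

mol C = 17 / 44.01 = 0.3863; mass C = 0.3863 × 12.01 = 4.639 g
mol H = 2 × (5.22 / 18.02) = 0.5794; mass H = 0.5794 × 1.008 = 0.5840 g
Smallest is C at 0.3863 mol; normalising gives C 1.000, H 1.500
Multiply by 2: C 2.00, H 3.00 → C2H3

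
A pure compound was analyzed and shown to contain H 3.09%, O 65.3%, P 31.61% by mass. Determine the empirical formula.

H3O4P

Assume 100 g: 3.09 g H, 65.3 g O, 31.61 g P.
Moles — H: 3.09 / 1.008 = 3.065 mol; O: 65.3 / 16.00 = 4.081 mol; P: 31.61 / 30.97 = 1.021 mol
Divide by the smallest (1.021 mol P): H 3.003, O 3.999, P 1.000
Ratio ≈ 3:4:1, so the empirical formula is H3O4P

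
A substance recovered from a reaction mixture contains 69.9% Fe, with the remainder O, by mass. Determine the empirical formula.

Fe2O3

Assume 100 g: 69.9 g Fe, 30.1 g O.
Fe: 69.9 g ÷ 55.85 g/mol = 1.252 mol
O: 30.1 g ÷ 16.00 g/mol = 1.881 mol
Smallest is Fe at 1.252 mol; normalising gives Fe 1.000, O 1.503
×2: Fe 2.00, O 3.01 → Fe2O3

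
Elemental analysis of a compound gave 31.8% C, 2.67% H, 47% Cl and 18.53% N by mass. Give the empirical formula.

C2H2ClN

Assume 100 g: 31.8 g C, 2.67 g H, 47 g Cl, 18.53 g N.
n(C) = 31.8/12.01 = 2.648, n(H) = 2.67/1.008 = 2.649, n(Cl) = 47/35.45 = 1.326, n(N) = 18.53/14.01 = 1.323
Smallest is N at 1.323 mol; normalising gives C 2.002, H 2.003, Cl 1.002, N 1.000
≈ 2:2:1:1 → C2H2ClN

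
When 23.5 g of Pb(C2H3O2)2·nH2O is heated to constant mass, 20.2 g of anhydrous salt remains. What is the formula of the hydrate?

Mass of water lost = 23.5 − 20.2 = 3.3 g → 3.3 / 18.02 = 0.1831 mol H2O
Molar mass of Pb(C2H3O2)2 = 325.29 g/mol → mol Pb(C2H3O2)2 = 20.2 / 325.29 = 0.0621
n = 0.1831 / 0.0621 = 2.95 ≈ 3 → Pb(C2H3O2)2·3H2O

Pb(C2H3O2)2·3H2O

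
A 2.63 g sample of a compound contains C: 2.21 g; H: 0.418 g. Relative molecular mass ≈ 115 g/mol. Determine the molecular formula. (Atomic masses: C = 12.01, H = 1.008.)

C: 2.21 g ÷ 12.01 g/mol = 0.184 mol
H: 0.418 g ÷ 1.008 g/mol = 0.4147 mol
Divide by the smallest (0.184 mol C): C 1.000, H 2.254
Scaling by 4: C 4.00, H 9.01 → C4H9
Empirical-formula mass = 57.11 g/mol
n = 115 / 57.11 = 2.01 ≈ 2
Molecular formula = (C4H9)×2 = C8H18

C8H18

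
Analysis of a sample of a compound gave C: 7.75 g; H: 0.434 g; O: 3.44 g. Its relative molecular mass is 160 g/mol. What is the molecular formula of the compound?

C: 7.75 g ÷ 12.01 g/mol = 0.6453 mol
H: 0.434 g ÷ 1.008 g/mol = 0.4306 mol
O: 3.44 g ÷ 16.00 g/mol = 0.215 mol
Ratios (÷ 0.215): C 3.001, H 2.003, O 1.000
→ C3H2O
Empirical-formula mass = 54.05 g/mol
n = 160 / 54.05 = 2.96 ≈ 3
Molecular formula = (C3H2O)×3 = C9H6O3

C9H6O3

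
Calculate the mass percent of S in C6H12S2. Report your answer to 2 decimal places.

Molar mass = 6(12.01) + 12(1.008) + 2(32.07) = 148.296 g/mol
Mass of S per mole = 2 × 32.07 = 64.140 g
% S = 64.140 / 148.296 × 100 = 43.25%

43.25%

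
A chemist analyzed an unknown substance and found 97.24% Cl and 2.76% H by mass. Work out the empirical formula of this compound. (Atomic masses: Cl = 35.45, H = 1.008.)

Assume 100 g: 97.24 g Cl, 2.76 g H.
n(Cl) = 97.24/35.45 = 2.743, n(H) = 2.76/1.008 = 2.738
Ratios (÷ 2.738): Cl 1.002, H 1.000
→ ClH

ClH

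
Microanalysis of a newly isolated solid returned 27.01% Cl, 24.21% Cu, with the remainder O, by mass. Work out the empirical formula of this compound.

Assume 100 g: 27.01 g Cl, 24.21 g Cu, 48.78 g O.
Cl: 27.01 g ÷ 35.45 g/mol = 0.7619 mol
Cu: 24.21 g ÷ 63.55 g/mol = 0.381 mol
O: 48.78 g ÷ 16.00 g/mol = 3.049 mol
Ratios (÷ 0.381): Cl 2.000, Cu 1.000, O 8.003
→ Cl2CuO8

Cl2CuO8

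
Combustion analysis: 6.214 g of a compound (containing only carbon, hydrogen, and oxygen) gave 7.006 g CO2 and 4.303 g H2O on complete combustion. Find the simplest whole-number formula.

C2H6O3

mol C = 7.006 / 44.01 = 0.1592; mass C = 0.1592 × 12.01 = 1.912 g
mol H = 2 × (4.303 / 18.02) = 0.4776; mass H = 0.4776 × 1.008 = 0.4814 g
mass O = 6.214 − (2.393) = 3.821 g → mol O = 0.2388
Divide by the smallest (0.1592 mol C): C 1.000, H 3.000, O 1.500
Multiply by 2: C 2.00, H 6.00, O 3.00 → C2H6O3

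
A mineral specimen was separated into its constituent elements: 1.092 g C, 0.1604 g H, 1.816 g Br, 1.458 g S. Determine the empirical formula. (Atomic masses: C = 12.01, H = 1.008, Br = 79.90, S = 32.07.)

C: 1.092 g ÷ 12.01 g/mol = 0.09092 mol
H: 0.1604 g ÷ 1.008 g/mol = 0.1591 mol
Br: 1.816 g ÷ 79.90 g/mol = 0.02273 mol
S: 1.458 g ÷ 32.07 g/mol = 0.04546 mol
Ratios (÷ 0.02273): C 4.000, H 7.001, Br 1.000, S 2.000
≈ 4:7:1:2 → C4H7BrS2

C4H7BrS2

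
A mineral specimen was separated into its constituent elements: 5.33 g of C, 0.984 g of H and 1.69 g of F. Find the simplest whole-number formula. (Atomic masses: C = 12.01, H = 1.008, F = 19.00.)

C: 5.33 g ÷ 12.01 g/mol = 0.4438 mol
H: 0.984 g ÷ 1.008 g/mol = 0.9762 mol
F: 1.69 g ÷ 19.00 g/mol = 0.08895 mol
Smallest is F at 0.08895 mol; normalising gives C 4.989, H 10.975, F 1.000
≈ 5:11:1 → C5H11F

C5H11F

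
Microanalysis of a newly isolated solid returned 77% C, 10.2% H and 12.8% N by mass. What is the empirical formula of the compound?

Assume 100 g: 77 g C, 10.2 g H, 12.8 g N.
n(C) = 77/12.01 = 6.411, n(H) = 10.2/1.008 = 10.12, n(N) = 12.8/14.01 = 0.9136
Ratios (÷ 0.9136): C 7.017, H 11.076, N 1.000
Ratio ≈ 7:11:1, so the empirical formula is C7H11N

C7H11N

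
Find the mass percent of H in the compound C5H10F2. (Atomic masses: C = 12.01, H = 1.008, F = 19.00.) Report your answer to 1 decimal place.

9.3%

Molar mass = 5(12.01) + 10(1.008) + 2(19.00) = 108.130 g/mol
Mass of H per mole = 10 × 1.008 = 10.080 g
% H = 10.080 / 108.130 × 100 = 9.3%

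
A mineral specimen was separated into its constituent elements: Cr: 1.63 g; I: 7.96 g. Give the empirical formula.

CrI2

Moles — Cr: 1.63 / 52.00 = 0.03135 mol; I: 7.96 / 126.90 = 0.06273 mol
Smallest is Cr at 0.03135 mol; normalising gives Cr 1.000, I 2.001
Ratio ≈ 1:2, so the empirical formula is CrI2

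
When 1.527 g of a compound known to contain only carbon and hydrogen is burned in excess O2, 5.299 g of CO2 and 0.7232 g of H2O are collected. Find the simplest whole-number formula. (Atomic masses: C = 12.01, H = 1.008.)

mol C = 5.299 / 44.01 = 0.1204; mass C = 0.1204 × 12.01 = 1.446 g
mol H = 2 × (0.7232 / 18.02) = 0.08027; mass H = 0.08027 × 1.008 = 0.08091 g
Divide by the smallest (0.08027 mol H): C 1.500, H 1.000
×2: C 3.00, H 2.00 → C3H2

C3H2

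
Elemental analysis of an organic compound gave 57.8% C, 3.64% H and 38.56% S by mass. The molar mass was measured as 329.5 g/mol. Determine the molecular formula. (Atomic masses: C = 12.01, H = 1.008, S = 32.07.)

Assume 100 g: 57.8 g C, 3.64 g H, 38.56 g S.
Moles — C: 57.8 / 12.01 = 4.813 mol; H: 3.64 / 1.008 = 3.611 mol; S: 38.56 / 32.07 = 1.202 mol
Smallest is S at 1.202 mol; normalising gives C 4.003, H 3.003, S 1.000
→ C4H3S
Empirical-formula mass = 83.13 g/mol
n = 329.5 / 83.13 = 3.96 ≈ 4
Molecular formula = (C4H3S)×4 = C16H12S4

C16H12S4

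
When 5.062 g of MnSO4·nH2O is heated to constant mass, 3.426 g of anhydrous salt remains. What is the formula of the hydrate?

MnSO4·4H2O

Mass of water lost = 5.062 − 3.426 = 1.636 g → 1.636 / 18.02 = 0.09079 mol H2O
Molar mass of MnSO4 = 151.01 g/mol → mol MnSO4 = 3.426 / 151.01 = 0.02269
n = 0.09079 / 0.02269 = 4.00 ≈ 4 → MnSO4·4H2O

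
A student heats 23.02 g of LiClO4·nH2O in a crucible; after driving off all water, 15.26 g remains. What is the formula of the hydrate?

Mass of water lost = 23.02 − 15.26 = 7.76 g → 7.76 / 18.02 = 0.4306 mol H2O
Molar mass of LiClO4 = 106.39 g/mol → mol LiClO4 = 15.26 / 106.39 = 0.1434
n = 0.4306 / 0.1434 = 3.00 ≈ 3 → LiClO4·3H2O

LiClO4·3H2O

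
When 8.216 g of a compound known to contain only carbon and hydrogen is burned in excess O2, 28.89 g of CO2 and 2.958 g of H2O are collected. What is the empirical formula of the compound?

C2H

mol C = 28.89 / 44.01 = 0.6564; mass C = 0.6564 × 12.01 = 7.884 g
mol H = 2 × (2.958 / 18.02) = 0.3283; mass H = 0.3283 × 1.008 = 0.3309 g
Ratios (÷ 0.3283): C 2.000, H 1.000
≈ 2:1 → C2H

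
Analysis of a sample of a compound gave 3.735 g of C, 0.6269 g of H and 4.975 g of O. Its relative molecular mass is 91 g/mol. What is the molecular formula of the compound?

n(C) = 3.735/12.01 = 0.311, n(H) = 0.6269/1.008 = 0.6219, n(O) = 4.975/16.00 = 0.3109
Divide by the smallest (0.3109 mol O): C 1.000, H 2.000, O 1.000
Ratio ≈ 1:2:1, so the empirical formula is CH2O
Empirical-formula mass = 30.03 g/mol
n = 91 / 30.03 = 3.03 ≈ 3
Molecular formula = (CH2O)×3 = C3H6O3

C3H6O3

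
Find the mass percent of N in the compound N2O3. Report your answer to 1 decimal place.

Molar mass = 2(14.01) + 3(16.00) = 76.020 g/mol
Mass of N per mole = 2 × 14.01 = 28.020 g
% N = 28.020 / 76.020 × 100 = 36.9%

36.9%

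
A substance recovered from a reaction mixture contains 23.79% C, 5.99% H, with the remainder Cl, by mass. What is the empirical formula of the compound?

CH3Cl

Assume 100 g: 23.79 g C, 5.99 g H, 70.22 g Cl.
C: 23.79 g ÷ 12.01 g/mol = 1.981 mol
H: 5.99 g ÷ 1.008 g/mol = 5.942 mol
Cl: 70.22 g ÷ 35.45 g/mol = 1.981 mol
Ratios (÷ 1.981): C 1.000, H 3.000, Cl 1.000
→ CH3Cl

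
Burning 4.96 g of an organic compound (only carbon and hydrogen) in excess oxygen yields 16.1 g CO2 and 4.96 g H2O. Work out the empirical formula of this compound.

mol C = 16.1 / 44.01 = 0.3658; mass C = 0.3658 × 12.01 = 4.394 g
mol H = 2 × (4.96 / 18.02) = 0.5505; mass H = 0.5505 × 1.008 = 0.5549 g
Divide by the smallest (0.3658 mol C): C 1.000, H 1.505
Scaling by 2: C 2.00, H 3.01 → C2H3

C2H3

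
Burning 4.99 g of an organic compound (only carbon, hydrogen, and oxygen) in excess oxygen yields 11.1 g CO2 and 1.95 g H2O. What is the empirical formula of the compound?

C7H6O3

mol C = 11.1 / 44.01 = 0.2522; mass C = 0.2522 × 12.01 = 3.029 g
mol H = 2 × (1.95 / 18.02) = 0.2164; mass H = 0.2164 × 1.008 = 0.2182 g
mass O = 4.99 − (3.247) = 1.743 g → mol O = 0.1089
Divide by the smallest (0.1089 mol O): C 2.316, H 1.987, O 1.000
Multiply by 3: C 6.95, H 5.96, O 3.00 → C7H6O3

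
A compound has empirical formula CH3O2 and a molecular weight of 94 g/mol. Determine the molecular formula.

C2H6O4

Empirical-formula mass = 47.03 g/mol
n = 94 / 47.03 = 2.00 ≈ 2
Molecular formula = (CH3O2)2 = C2H6O4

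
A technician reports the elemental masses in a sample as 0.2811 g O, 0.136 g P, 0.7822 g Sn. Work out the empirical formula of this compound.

n(O) = 0.2811/16.00 = 0.01757, n(P) = 0.136/30.97 = 0.004391, n(Sn) = 0.7822/118.71 = 0.006589
Ratios (÷ 0.004391): O 4.001, P 1.000, Sn 1.500
Scaling by 2: O 8.00, P 2.00, Sn 3.00 → O8P2Sn3

O8P2Sn3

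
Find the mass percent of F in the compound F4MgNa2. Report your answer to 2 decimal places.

Molar mass = 4(19.00) + 1(24.31) + 2(22.99) = 146.290 g/mol
Mass of F per mole = 4 × 19.00 = 76.000 g
% F = 76.000 / 146.290 × 100 = 51.95%

51.95%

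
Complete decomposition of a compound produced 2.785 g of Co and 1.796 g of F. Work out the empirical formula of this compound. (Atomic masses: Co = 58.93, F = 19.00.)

Co: 2.785 g ÷ 58.93 g/mol = 0.04726 mol
F: 1.796 g ÷ 19.00 g/mol = 0.09453 mol
Smallest is Co at 0.04726 mol; normalising gives Co 1.000, F 2.000
≈ 1:2 → CoF2

CoF2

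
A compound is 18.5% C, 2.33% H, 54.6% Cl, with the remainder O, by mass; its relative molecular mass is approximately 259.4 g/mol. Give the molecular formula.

Assume 100 g: 18.5 g C, 2.33 g H, 54.6 g Cl, 24.57 g O.
C: 18.5 g ÷ 12.01 g/mol = 1.54 mol
H: 2.33 g ÷ 1.008 g/mol = 2.312 mol
Cl: 54.6 g ÷ 35.45 g/mol = 1.54 mol
O: 24.57 g ÷ 16.00 g/mol = 1.536 mol
Ratios (÷ 1.536): C 1.003, H 1.505, Cl 1.003, O 1.000
Scaling by 2: C 2.01, H 3.01, Cl 2.01, O 2.00 → C2H3Cl2O2
Empirical-formula mass = 129.94 g/mol
n = 259.4 / 129.94 = 2.00 ≈ 2
Molecular formula = (C2H3Cl2O2)×2 = C4H6Cl4O4

C4H6Cl4O4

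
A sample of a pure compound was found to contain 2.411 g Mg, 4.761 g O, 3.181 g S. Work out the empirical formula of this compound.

MgO3S

Moles — Mg: 2.411 / 24.31 = 0.09918 mol; O: 4.761 / 16.00 = 0.2976 mol; S: 3.181 / 32.07 = 0.09919 mol
Ratios (÷ 0.09918): Mg 1.000, O 3.000, S 1.000
≈ 1:3:1 → MgO3S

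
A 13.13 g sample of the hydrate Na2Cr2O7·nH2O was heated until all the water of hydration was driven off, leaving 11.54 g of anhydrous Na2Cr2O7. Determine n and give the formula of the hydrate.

Na2Cr2O7·2H2O

Mass of water lost = 13.13 − 11.54 = 1.59 g → 1.59 / 18.02 = 0.08824 mol H2O
Molar mass of Na2Cr2O7 = 261.98 g/mol → mol Na2Cr2O7 = 11.54 / 261.98 = 0.04405
n = 0.08824 / 0.04405 = 2.00 ≈ 2 → Na2Cr2O7·2H2O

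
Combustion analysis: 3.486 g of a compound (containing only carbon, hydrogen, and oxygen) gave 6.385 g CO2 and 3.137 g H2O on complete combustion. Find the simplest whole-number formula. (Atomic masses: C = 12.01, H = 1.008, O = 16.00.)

mol C = 6.385 / 44.01 = 0.1451; mass C = 0.1451 × 12.01 = 1.742 g
mol H = 2 × (3.137 / 18.02) = 0.3482; mass H = 0.3482 × 1.008 = 0.3510 g
mass O = 3.486 − (2.093) = 1.393 g → mol O = 0.08704
Ratios (÷ 0.08704): C 1.667, H 4.000, O 1.000
Scaling by 3: C 5.00, H 12.00, O 3.00 → C5H12O3

C5H12O3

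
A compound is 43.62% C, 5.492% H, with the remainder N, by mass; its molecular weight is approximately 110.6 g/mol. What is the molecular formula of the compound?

C4H6N4

Assume 100 g: 43.62 g C, 5.492 g H, 50.888 g N.
C: 43.62 g ÷ 12.01 g/mol = 3.632 mol
H: 5.492 g ÷ 1.008 g/mol = 5.448 mol
N: 50.888 g ÷ 14.01 g/mol = 3.632 mol
Divide by the smallest (3.632 mol C): C 1.000, H 1.500, N 1.000
Multiply by 2: C 2.00, H 3.00, N 2.00 → C2H3N2
Empirical-formula mass = 55.06 g/mol
n = 110.6 / 55.06 = 2.01 ≈ 2
Molecular formula = (C2H3N2)×2 = C4H6N4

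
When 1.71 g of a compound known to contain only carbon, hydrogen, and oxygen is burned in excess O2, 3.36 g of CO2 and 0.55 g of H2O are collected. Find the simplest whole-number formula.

C5H4O3

mol C = 3.36 / 44.01 = 0.07635; mass C = 0.07635 × 12.01 = 0.9169 g
mol H = 2 × (0.55 / 18.02) = 0.06104; mass H = 0.06104 × 1.008 = 0.06153 g
mass O = 1.71 − (0.9785) = 0.7315 g → mol O = 0.04572
Ratios (÷ 0.04572): C 1.670, H 1.335, O 1.000
Multiply by 3: C 5.01, H 4.01, O 3.00 → C5H4O3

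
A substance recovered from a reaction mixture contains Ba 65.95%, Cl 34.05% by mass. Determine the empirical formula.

Assume 100 g: 65.95 g Ba, 34.05 g Cl.
Moles — Ba: 65.95 / 137.33 = 0.4802 mol; Cl: 34.05 / 35.45 = 0.9605 mol
Smallest is Ba at 0.4802 mol; normalising gives Ba 1.000, Cl 2.000
≈ 1:2 → BaCl2

BaCl2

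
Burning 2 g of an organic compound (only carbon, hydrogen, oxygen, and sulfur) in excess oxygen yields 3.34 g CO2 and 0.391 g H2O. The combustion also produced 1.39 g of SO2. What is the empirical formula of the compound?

C7H4O2S2

mol C = 3.34 / 44.01 = 0.07589; mass C = 0.07589 × 12.01 = 0.9115 g
mol H = 2 × (0.391 / 18.02) = 0.04340; mass H = 0.04340 × 1.008 = 0.04374 g
mol S = 1.39 / 64.07 = 0.02170; mass S = 0.6958 g
mass O = 2 − (1.651) = 0.3490 g → mol O = 0.02181
Smallest is S at 0.0217 mol; normalising gives C 3.498, H 2.000, O 1.006, S 1.000
×2: C 7.00, H 4.00, O 2.01, S 2.00 → C7H4O2S2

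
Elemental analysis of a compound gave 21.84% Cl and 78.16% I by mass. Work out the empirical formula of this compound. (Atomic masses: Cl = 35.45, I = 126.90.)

ClI

Assume 100 g: 21.84 g Cl, 78.16 g I.
Cl: 21.84 g ÷ 35.45 g/mol = 0.6161 mol
I: 78.16 g ÷ 126.90 g/mol = 0.6159 mol
Smallest is I at 0.6159 mol; normalising gives Cl 1.000, I 1.000
Ratio ≈ 1:1, so the empirical formula is ClI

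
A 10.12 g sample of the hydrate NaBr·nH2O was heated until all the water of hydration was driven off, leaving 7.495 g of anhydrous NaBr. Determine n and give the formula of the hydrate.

Mass of water lost = 10.12 − 7.495 = 2.625 g → 2.625 / 18.02 = 0.1457 mol H2O
Molar mass of NaBr = 102.89 g/mol → mol NaBr = 7.495 / 102.89 = 0.07284
n = 0.1457 / 0.07284 = 2.00 ≈ 2 → NaBr·2H2O

NaBr·2H2O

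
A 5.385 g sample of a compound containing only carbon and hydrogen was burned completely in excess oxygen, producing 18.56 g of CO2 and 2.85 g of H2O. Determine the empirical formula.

mol C = 18.56 / 44.01 = 0.4217; mass C = 0.4217 × 12.01 = 5.065 g
mol H = 2 × (2.85 / 18.02) = 0.3163; mass H = 0.3163 × 1.008 = 0.3188 g
Ratios (÷ 0.3163): C 1.333, H 1.000
Multiply by 3: C 4.00, H 3.00 → C4H3

C4H3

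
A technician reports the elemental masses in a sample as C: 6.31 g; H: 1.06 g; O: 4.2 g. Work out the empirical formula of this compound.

C2H4O

C: 6.31 g ÷ 12.01 g/mol = 0.5254 mol
H: 1.06 g ÷ 1.008 g/mol = 1.052 mol
O: 4.2 g ÷ 16.00 g/mol = 0.2625 mol
Ratios (÷ 0.2625): C 2.002, H 4.006, O 1.000
Ratio ≈ 2:4:1, so the empirical formula is C2H4O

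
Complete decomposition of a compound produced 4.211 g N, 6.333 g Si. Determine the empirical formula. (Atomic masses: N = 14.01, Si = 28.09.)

Moles — N: 4.211 / 14.01 = 0.3006 mol; Si: 6.333 / 28.09 = 0.2255 mol
Divide by the smallest (0.2255 mol Si): N 1.333, Si 1.000
Scaling by 3: N 4.00, Si 3.00 → N4Si3

N4Si3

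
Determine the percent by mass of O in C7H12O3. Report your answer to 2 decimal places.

33.29%

Molar mass = 7(12.01) + 12(1.008) + 3(16.00) = 144.166 g/mol
Mass of O per mole = 3 × 16.00 = 48.000 g
% O = 48.000 / 144.166 × 100 = 33.29%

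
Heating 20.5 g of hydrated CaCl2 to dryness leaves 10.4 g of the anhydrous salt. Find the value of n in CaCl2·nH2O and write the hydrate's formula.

Mass of water lost = 20.5 − 10.4 = 10.1 g → 10.1 / 18.02 = 0.5605 mol H2O
Molar mass of CaCl2 = 110.98 g/mol → mol CaCl2 = 10.4 / 110.98 = 0.09371
n = 0.5605 / 0.09371 = 5.98 ≈ 6 → CaCl2·6H2O

CaCl2·6H2O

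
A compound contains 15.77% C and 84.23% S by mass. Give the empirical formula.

Assume 100 g: 15.77 g C, 84.23 g S.
C: 15.77 g ÷ 12.01 g/mol = 1.313 mol
S: 84.23 g ÷ 32.07 g/mol = 2.626 mol
Divide by the smallest (1.313 mol C): C 1.000, S 2.000
≈ 1:2 → CS2

CS2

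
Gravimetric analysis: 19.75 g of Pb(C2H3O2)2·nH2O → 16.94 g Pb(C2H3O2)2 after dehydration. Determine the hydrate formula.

Mass of water lost = 19.75 − 16.94 = 2.81 g → 2.81 / 18.02 = 0.1559 mol H2O
Molar mass of Pb(C2H3O2)2 = 325.29 g/mol → mol Pb(C2H3O2)2 = 16.94 / 325.29 = 0.05208
n = 0.1559 / 0.05208 = 2.99 ≈ 3 → Pb(C2H3O2)2·3H2O

Pb(C2H3O2)2·3H2O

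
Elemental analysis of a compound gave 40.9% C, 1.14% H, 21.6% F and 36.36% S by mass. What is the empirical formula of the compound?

Assume 100 g: 40.9 g C, 1.14 g H, 21.6 g F, 36.36 g S.
Moles — C: 40.9 / 12.01 = 3.405 mol; H: 1.14 / 1.008 = 1.131 mol; F: 21.6 / 19.00 = 1.137 mol; S: 36.36 / 32.07 = 1.134 mol
Smallest is H at 1.131 mol; normalising gives C 3.011, H 1.000, F 1.005, S 1.002
≈ 3:1:1:1 → C3HFS

C3HFS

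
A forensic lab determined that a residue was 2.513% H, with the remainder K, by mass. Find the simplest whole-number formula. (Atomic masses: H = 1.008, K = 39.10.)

HK

Assume 100 g: 2.513 g H, 97.487 g K.
H: 2.513 g ÷ 1.008 g/mol = 2.493 mol
K: 97.487 g ÷ 39.10 g/mol = 2.493 mol
Smallest is H at 2.493 mol; normalising gives H 1.000, K 1.000
≈ 1:1 → HK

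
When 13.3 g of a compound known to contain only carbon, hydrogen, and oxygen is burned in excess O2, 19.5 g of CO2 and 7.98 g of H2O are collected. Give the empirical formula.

mol C = 19.5 / 44.01 = 0.4431; mass C = 0.4431 × 12.01 = 5.321 g
mol H = 2 × (7.98 / 18.02) = 0.8857; mass H = 0.8857 × 1.008 = 0.8928 g
mass O = 13.3 − (6.214) = 7.086 g → mol O = 0.4429
Divide by the smallest (0.4429 mol O): C 1.000, H 2.000, O 1.000
Ratio ≈ 1:2:1, so the empirical formula is CH2O

CH2O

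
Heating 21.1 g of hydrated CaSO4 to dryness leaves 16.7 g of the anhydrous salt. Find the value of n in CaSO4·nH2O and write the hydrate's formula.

CaSO4·2H2O

Mass of water lost = 21.1 − 16.7 = 4.4 g → 4.4 / 18.02 = 0.2442 mol H2O
Molar mass of CaSO4 = 136.15 g/mol → mol CaSO4 = 16.7 / 136.15 = 0.1227
n = 0.2442 / 0.1227 = 1.99 ≈ 2 → CaSO4·2H2O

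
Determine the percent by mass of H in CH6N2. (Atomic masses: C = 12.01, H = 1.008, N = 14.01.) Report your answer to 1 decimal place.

Molar mass = 1(12.01) + 6(1.008) + 2(14.01) = 46.078 g/mol
Mass of H per mole = 6 × 1.008 = 6.048 g
% H = 6.048 / 46.078 × 100 = 13.1%

13.1%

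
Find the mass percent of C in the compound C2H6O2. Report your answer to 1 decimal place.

Molar mass = 2(12.01) + 6(1.008) + 2(16.00) = 62.068 g/mol
Mass of C per mole = 2 × 12.01 = 24.020 g
% C = 24.020 / 62.068 × 100 = 38.7%

38.7%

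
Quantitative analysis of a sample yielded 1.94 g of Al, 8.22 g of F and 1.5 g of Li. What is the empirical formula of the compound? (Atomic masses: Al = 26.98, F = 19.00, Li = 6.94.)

n(Al) = 1.94/26.98 = 0.07191, n(F) = 8.22/19.00 = 0.4326, n(Li) = 1.5/6.94 = 0.2161
Divide by the smallest (0.07191 mol Al): Al 1.000, F 6.017, Li 3.006
≈ 1:6:3 → AlF6Li3

AlF6Li3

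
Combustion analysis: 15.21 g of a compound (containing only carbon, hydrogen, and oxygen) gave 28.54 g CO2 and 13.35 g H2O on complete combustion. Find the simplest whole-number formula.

mol C = 28.54 / 44.01 = 0.6485; mass C = 0.6485 × 12.01 = 7.788 g
mol H = 2 × (13.35 / 18.02) = 1.482; mass H = 1.482 × 1.008 = 1.494 g
mass O = 15.21 − (9.282) = 5.928 g → mol O = 0.3705
Divide by the smallest (0.3705 mol O): C 1.750, H 3.999, O 1.000
Scaling by 4: C 7.00, H 16.00, O 4.00 → C7H16O4

C7H16O4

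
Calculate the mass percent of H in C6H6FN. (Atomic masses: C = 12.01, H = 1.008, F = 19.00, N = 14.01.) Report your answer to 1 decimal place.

Molar mass = 6(12.01) + 6(1.008) + 1(19.00) + 1(14.01) = 111.118 g/mol
Mass of H per mole = 6 × 1.008 = 6.048 g
% H = 6.048 / 111.118 × 100 = 5.4%

5.4%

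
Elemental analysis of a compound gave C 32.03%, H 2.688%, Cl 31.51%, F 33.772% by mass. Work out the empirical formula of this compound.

C3H3ClF2

Assume 100 g: 32.03 g C, 2.688 g H, 31.51 g Cl, 33.772 g F.
Moles — C: 32.03 / 12.01 = 2.667 mol; H: 2.688 / 1.008 = 2.667 mol; Cl: 31.51 / 35.45 = 0.8889 mol; F: 33.772 / 19.00 = 1.777 mol
Ratios (÷ 0.8889): C 3.000, H 3.000, Cl 1.000, F 2.000
→ C3H3ClF2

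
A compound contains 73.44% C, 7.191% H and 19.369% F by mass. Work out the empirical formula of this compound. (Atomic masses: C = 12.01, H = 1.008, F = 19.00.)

Assume 100 g: 73.44 g C, 7.191 g H, 19.369 g F.
Moles — C: 73.44 / 12.01 = 6.115 mol; H: 7.191 / 1.008 = 7.134 mol; F: 19.369 / 19.00 = 1.019 mol
Smallest is F at 1.019 mol; normalising gives C 5.998, H 6.998, F 1.000
→ C6H7F

C6H7F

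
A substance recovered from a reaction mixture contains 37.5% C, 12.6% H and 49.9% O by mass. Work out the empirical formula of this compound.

Assume 100 g: 37.5 g C, 12.6 g H, 49.9 g O.
Moles — C: 37.5 / 12.01 = 3.122 mol; H: 12.6 / 1.008 = 12.5 mol; O: 49.9 / 16.00 = 3.119 mol
Divide by the smallest (3.119 mol O): C 1.001, H 4.008, O 1.000
≈ 1:4:1 → CH4O

CH4O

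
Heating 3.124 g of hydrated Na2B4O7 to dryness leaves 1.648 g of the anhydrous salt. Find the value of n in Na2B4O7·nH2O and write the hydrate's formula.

Mass of water lost = 3.124 − 1.648 = 1.476 g → 1.476 / 18.02 = 0.08191 mol H2O
Molar mass of Na2B4O7 = 201.22 g/mol → mol Na2B4O7 = 1.648 / 201.22 = 0.00819
n = 0.08191 / 0.00819 = 10.00 ≈ 10 → Na2B4O7·10H2O

Na2B4O7·10H2O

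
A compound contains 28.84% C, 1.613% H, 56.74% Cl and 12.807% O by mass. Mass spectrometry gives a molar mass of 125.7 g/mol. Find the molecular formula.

Assume 100 g: 28.84 g C, 1.613 g H, 56.74 g Cl, 12.807 g O.
C: 28.84 g ÷ 12.01 g/mol = 2.401 mol
H: 1.613 g ÷ 1.008 g/mol = 1.6 mol
Cl: 56.74 g ÷ 35.45 g/mol = 1.601 mol
O: 12.807 g ÷ 16.00 g/mol = 0.8004 mol
Smallest is O at 0.8004 mol; normalising gives C 3.000, H 1.999, Cl 2.000, O 1.000
Ratio ≈ 3:2:2:1, so the empirical formula is C3H2Cl2O
Empirical-formula mass = 124.95 g/mol
n = 125.7 / 124.95 = 1.01 ≈ 1
Molecular formula = empirical formula = C3H2Cl2O

C3H2Cl2O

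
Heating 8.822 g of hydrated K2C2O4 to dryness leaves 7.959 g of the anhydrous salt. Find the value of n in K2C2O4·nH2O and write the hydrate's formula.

Mass of water lost = 8.822 − 7.959 = 0.863 g → 0.863 / 18.02 = 0.04789 mol H2O
Molar mass of K2C2O4 = 166.22 g/mol → mol K2C2O4 = 7.959 / 166.22 = 0.04788
n = 0.04789 / 0.04788 = 1.00 ≈ 1 → K2C2O4·H2O

K2C2O4·H2O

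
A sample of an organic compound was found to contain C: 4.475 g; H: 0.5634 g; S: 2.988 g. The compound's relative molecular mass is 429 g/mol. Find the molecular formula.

n(C) = 4.475/12.01 = 0.3726, n(H) = 0.5634/1.008 = 0.5589, n(S) = 2.988/32.07 = 0.09317
Smallest is S at 0.09317 mol; normalising gives C 3.999, H 5.999, S 1.000
→ C4H6S
Empirical-formula mass = 86.16 g/mol
n = 429 / 86.16 = 4.98 ≈ 5
Molecular formula = (C4H6S)×5 = C20H30S5

C20H30S5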